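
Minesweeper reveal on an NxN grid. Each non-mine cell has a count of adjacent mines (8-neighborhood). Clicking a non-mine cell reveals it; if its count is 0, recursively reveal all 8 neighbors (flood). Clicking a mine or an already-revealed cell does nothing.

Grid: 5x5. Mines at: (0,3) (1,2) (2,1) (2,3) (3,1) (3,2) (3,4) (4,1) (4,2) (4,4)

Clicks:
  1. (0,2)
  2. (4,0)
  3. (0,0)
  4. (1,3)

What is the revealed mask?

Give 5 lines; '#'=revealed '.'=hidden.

Click 1 (0,2) count=2: revealed 1 new [(0,2)] -> total=1
Click 2 (4,0) count=2: revealed 1 new [(4,0)] -> total=2
Click 3 (0,0) count=0: revealed 4 new [(0,0) (0,1) (1,0) (1,1)] -> total=6
Click 4 (1,3) count=3: revealed 1 new [(1,3)] -> total=7

Answer: ###..
##.#.
.....
.....
#....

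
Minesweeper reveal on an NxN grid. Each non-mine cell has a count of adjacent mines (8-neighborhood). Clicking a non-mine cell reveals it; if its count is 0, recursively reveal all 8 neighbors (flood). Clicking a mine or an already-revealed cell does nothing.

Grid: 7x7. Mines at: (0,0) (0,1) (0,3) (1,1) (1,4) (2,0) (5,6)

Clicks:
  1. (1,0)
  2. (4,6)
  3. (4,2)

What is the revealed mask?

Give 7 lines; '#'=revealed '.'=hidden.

Click 1 (1,0) count=4: revealed 1 new [(1,0)] -> total=1
Click 2 (4,6) count=1: revealed 1 new [(4,6)] -> total=2
Click 3 (4,2) count=0: revealed 35 new [(0,5) (0,6) (1,5) (1,6) (2,1) (2,2) (2,3) (2,4) (2,5) (2,6) (3,0) (3,1) (3,2) (3,3) (3,4) (3,5) (3,6) (4,0) (4,1) (4,2) (4,3) (4,4) (4,5) (5,0) (5,1) (5,2) (5,3) (5,4) (5,5) (6,0) (6,1) (6,2) (6,3) (6,4) (6,5)] -> total=37

Answer: .....##
#....##
.######
#######
#######
######.
######.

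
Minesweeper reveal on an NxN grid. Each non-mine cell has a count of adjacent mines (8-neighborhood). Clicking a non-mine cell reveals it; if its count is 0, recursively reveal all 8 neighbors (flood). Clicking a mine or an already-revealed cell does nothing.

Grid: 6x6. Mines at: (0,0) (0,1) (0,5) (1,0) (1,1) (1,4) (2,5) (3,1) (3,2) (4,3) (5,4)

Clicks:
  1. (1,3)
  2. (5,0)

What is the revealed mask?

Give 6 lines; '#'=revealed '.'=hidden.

Click 1 (1,3) count=1: revealed 1 new [(1,3)] -> total=1
Click 2 (5,0) count=0: revealed 6 new [(4,0) (4,1) (4,2) (5,0) (5,1) (5,2)] -> total=7

Answer: ......
...#..
......
......
###...
###...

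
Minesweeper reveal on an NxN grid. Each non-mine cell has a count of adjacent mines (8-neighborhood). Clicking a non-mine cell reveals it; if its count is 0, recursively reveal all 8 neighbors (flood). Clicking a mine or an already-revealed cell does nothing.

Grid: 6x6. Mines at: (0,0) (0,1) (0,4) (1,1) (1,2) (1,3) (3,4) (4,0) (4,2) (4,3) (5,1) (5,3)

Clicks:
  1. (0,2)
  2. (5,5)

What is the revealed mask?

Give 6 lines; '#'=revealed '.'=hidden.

Answer: ..#...
......
......
......
....##
....##

Derivation:
Click 1 (0,2) count=4: revealed 1 new [(0,2)] -> total=1
Click 2 (5,5) count=0: revealed 4 new [(4,4) (4,5) (5,4) (5,5)] -> total=5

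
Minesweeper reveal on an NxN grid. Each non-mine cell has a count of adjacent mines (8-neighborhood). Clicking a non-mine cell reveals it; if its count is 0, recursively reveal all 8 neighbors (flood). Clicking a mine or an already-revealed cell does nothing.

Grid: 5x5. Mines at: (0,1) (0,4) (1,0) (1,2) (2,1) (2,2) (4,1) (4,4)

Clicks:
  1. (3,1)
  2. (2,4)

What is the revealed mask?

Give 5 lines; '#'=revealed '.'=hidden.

Click 1 (3,1) count=3: revealed 1 new [(3,1)] -> total=1
Click 2 (2,4) count=0: revealed 6 new [(1,3) (1,4) (2,3) (2,4) (3,3) (3,4)] -> total=7

Answer: .....
...##
...##
.#.##
.....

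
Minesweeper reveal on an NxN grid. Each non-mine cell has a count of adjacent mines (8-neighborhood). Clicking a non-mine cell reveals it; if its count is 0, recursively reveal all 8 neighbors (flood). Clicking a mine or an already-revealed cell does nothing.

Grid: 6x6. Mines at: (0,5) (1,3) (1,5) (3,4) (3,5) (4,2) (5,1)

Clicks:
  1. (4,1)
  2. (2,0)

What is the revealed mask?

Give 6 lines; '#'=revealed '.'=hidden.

Click 1 (4,1) count=2: revealed 1 new [(4,1)] -> total=1
Click 2 (2,0) count=0: revealed 13 new [(0,0) (0,1) (0,2) (1,0) (1,1) (1,2) (2,0) (2,1) (2,2) (3,0) (3,1) (3,2) (4,0)] -> total=14

Answer: ###...
###...
###...
###...
##....
......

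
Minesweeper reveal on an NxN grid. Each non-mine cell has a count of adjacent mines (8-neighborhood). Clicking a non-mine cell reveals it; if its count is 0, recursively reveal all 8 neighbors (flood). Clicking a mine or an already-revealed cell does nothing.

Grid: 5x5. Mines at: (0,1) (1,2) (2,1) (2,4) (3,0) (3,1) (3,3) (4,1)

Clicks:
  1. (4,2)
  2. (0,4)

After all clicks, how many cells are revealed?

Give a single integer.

Answer: 5

Derivation:
Click 1 (4,2) count=3: revealed 1 new [(4,2)] -> total=1
Click 2 (0,4) count=0: revealed 4 new [(0,3) (0,4) (1,3) (1,4)] -> total=5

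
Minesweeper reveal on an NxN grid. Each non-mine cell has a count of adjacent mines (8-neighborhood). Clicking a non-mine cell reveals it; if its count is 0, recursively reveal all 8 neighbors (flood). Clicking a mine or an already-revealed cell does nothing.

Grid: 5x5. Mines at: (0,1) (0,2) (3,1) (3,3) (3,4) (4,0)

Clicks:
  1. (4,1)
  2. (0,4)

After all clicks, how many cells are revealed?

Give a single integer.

Click 1 (4,1) count=2: revealed 1 new [(4,1)] -> total=1
Click 2 (0,4) count=0: revealed 6 new [(0,3) (0,4) (1,3) (1,4) (2,3) (2,4)] -> total=7

Answer: 7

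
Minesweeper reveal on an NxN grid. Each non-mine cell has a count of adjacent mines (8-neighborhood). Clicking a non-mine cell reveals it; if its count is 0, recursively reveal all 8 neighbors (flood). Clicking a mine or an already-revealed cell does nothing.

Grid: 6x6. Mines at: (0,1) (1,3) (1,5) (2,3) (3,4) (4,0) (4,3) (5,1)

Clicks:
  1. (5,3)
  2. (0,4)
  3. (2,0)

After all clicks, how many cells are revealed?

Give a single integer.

Click 1 (5,3) count=1: revealed 1 new [(5,3)] -> total=1
Click 2 (0,4) count=2: revealed 1 new [(0,4)] -> total=2
Click 3 (2,0) count=0: revealed 9 new [(1,0) (1,1) (1,2) (2,0) (2,1) (2,2) (3,0) (3,1) (3,2)] -> total=11

Answer: 11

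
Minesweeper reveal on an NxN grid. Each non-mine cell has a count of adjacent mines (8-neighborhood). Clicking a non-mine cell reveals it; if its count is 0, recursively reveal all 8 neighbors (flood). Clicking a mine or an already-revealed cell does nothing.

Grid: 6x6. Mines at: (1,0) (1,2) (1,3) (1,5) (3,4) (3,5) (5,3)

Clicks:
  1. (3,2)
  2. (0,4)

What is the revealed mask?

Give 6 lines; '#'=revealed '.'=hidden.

Click 1 (3,2) count=0: revealed 15 new [(2,0) (2,1) (2,2) (2,3) (3,0) (3,1) (3,2) (3,3) (4,0) (4,1) (4,2) (4,3) (5,0) (5,1) (5,2)] -> total=15
Click 2 (0,4) count=2: revealed 1 new [(0,4)] -> total=16

Answer: ....#.
......
####..
####..
####..
###...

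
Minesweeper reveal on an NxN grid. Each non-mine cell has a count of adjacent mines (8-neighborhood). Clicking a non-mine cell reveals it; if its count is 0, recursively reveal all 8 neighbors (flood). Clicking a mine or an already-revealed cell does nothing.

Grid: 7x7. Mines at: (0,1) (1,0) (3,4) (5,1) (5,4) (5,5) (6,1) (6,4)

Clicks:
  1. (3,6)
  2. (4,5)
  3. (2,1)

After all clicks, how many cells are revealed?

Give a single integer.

Answer: 30

Derivation:
Click 1 (3,6) count=0: revealed 30 new [(0,2) (0,3) (0,4) (0,5) (0,6) (1,1) (1,2) (1,3) (1,4) (1,5) (1,6) (2,0) (2,1) (2,2) (2,3) (2,4) (2,5) (2,6) (3,0) (3,1) (3,2) (3,3) (3,5) (3,6) (4,0) (4,1) (4,2) (4,3) (4,5) (4,6)] -> total=30
Click 2 (4,5) count=3: revealed 0 new [(none)] -> total=30
Click 3 (2,1) count=1: revealed 0 new [(none)] -> total=30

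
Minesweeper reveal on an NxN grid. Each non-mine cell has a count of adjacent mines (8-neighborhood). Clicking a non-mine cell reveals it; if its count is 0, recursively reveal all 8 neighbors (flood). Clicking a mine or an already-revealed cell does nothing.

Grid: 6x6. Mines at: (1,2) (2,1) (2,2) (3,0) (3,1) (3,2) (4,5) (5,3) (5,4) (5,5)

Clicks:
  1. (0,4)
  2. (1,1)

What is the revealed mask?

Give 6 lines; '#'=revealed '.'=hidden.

Click 1 (0,4) count=0: revealed 12 new [(0,3) (0,4) (0,5) (1,3) (1,4) (1,5) (2,3) (2,4) (2,5) (3,3) (3,4) (3,5)] -> total=12
Click 2 (1,1) count=3: revealed 1 new [(1,1)] -> total=13

Answer: ...###
.#.###
...###
...###
......
......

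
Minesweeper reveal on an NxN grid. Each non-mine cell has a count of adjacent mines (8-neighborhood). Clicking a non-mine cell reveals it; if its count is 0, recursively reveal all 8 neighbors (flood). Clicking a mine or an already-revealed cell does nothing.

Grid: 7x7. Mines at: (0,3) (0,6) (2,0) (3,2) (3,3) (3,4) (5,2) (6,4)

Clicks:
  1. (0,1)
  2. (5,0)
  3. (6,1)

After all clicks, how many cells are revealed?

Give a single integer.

Click 1 (0,1) count=0: revealed 6 new [(0,0) (0,1) (0,2) (1,0) (1,1) (1,2)] -> total=6
Click 2 (5,0) count=0: revealed 8 new [(3,0) (3,1) (4,0) (4,1) (5,0) (5,1) (6,0) (6,1)] -> total=14
Click 3 (6,1) count=1: revealed 0 new [(none)] -> total=14

Answer: 14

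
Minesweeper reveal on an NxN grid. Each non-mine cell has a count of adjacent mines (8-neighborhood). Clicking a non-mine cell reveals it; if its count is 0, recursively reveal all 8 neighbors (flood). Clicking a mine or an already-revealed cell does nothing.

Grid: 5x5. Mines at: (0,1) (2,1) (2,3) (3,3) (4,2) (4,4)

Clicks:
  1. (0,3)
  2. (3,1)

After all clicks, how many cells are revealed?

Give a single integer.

Answer: 7

Derivation:
Click 1 (0,3) count=0: revealed 6 new [(0,2) (0,3) (0,4) (1,2) (1,3) (1,4)] -> total=6
Click 2 (3,1) count=2: revealed 1 new [(3,1)] -> total=7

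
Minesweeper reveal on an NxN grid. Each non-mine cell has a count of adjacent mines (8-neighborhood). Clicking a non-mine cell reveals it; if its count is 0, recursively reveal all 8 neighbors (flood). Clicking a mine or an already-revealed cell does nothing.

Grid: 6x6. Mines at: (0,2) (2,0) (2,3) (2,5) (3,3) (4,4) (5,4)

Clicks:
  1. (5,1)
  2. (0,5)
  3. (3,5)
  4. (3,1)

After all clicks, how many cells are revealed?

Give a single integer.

Click 1 (5,1) count=0: revealed 11 new [(3,0) (3,1) (3,2) (4,0) (4,1) (4,2) (4,3) (5,0) (5,1) (5,2) (5,3)] -> total=11
Click 2 (0,5) count=0: revealed 6 new [(0,3) (0,4) (0,5) (1,3) (1,4) (1,5)] -> total=17
Click 3 (3,5) count=2: revealed 1 new [(3,5)] -> total=18
Click 4 (3,1) count=1: revealed 0 new [(none)] -> total=18

Answer: 18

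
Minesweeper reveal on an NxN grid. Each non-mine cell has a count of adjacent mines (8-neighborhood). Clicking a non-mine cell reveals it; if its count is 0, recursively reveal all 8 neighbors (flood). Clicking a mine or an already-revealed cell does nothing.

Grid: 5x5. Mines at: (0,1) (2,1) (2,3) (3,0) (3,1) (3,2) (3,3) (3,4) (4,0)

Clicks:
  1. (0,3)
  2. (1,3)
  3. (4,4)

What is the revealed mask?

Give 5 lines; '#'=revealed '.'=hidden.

Answer: ..###
..###
.....
.....
....#

Derivation:
Click 1 (0,3) count=0: revealed 6 new [(0,2) (0,3) (0,4) (1,2) (1,3) (1,4)] -> total=6
Click 2 (1,3) count=1: revealed 0 new [(none)] -> total=6
Click 3 (4,4) count=2: revealed 1 new [(4,4)] -> total=7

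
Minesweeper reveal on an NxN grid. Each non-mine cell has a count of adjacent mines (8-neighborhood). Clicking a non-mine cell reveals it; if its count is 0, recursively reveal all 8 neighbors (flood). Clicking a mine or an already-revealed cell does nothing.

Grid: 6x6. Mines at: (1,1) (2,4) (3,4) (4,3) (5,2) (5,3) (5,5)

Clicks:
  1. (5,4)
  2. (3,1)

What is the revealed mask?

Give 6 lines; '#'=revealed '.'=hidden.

Answer: ......
......
###...
###...
###...
##..#.

Derivation:
Click 1 (5,4) count=3: revealed 1 new [(5,4)] -> total=1
Click 2 (3,1) count=0: revealed 11 new [(2,0) (2,1) (2,2) (3,0) (3,1) (3,2) (4,0) (4,1) (4,2) (5,0) (5,1)] -> total=12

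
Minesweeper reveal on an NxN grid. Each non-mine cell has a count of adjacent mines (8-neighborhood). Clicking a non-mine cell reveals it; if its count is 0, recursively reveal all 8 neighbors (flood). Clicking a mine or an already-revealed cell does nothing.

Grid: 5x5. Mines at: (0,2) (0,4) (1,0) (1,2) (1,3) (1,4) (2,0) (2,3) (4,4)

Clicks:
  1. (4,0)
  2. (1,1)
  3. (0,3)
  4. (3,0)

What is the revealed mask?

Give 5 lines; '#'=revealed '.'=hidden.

Answer: ...#.
.#...
.....
####.
####.

Derivation:
Click 1 (4,0) count=0: revealed 8 new [(3,0) (3,1) (3,2) (3,3) (4,0) (4,1) (4,2) (4,3)] -> total=8
Click 2 (1,1) count=4: revealed 1 new [(1,1)] -> total=9
Click 3 (0,3) count=5: revealed 1 new [(0,3)] -> total=10
Click 4 (3,0) count=1: revealed 0 new [(none)] -> total=10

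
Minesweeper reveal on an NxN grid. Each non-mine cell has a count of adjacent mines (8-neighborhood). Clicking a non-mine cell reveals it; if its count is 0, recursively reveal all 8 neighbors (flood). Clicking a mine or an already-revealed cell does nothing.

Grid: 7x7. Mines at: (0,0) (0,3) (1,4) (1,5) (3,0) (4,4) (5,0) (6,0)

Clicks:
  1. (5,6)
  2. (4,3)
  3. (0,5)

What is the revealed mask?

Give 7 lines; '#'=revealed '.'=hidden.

Click 1 (5,6) count=0: revealed 30 new [(1,1) (1,2) (1,3) (2,1) (2,2) (2,3) (2,5) (2,6) (3,1) (3,2) (3,3) (3,5) (3,6) (4,1) (4,2) (4,3) (4,5) (4,6) (5,1) (5,2) (5,3) (5,4) (5,5) (5,6) (6,1) (6,2) (6,3) (6,4) (6,5) (6,6)] -> total=30
Click 2 (4,3) count=1: revealed 0 new [(none)] -> total=30
Click 3 (0,5) count=2: revealed 1 new [(0,5)] -> total=31

Answer: .....#.
.###...
.###.##
.###.##
.###.##
.######
.######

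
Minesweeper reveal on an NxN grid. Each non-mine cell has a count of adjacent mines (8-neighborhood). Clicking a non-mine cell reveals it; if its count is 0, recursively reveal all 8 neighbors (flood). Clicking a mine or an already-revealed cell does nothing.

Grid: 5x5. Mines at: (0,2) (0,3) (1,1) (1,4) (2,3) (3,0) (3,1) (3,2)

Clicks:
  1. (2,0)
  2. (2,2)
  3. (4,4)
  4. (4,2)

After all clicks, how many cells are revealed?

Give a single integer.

Answer: 7

Derivation:
Click 1 (2,0) count=3: revealed 1 new [(2,0)] -> total=1
Click 2 (2,2) count=4: revealed 1 new [(2,2)] -> total=2
Click 3 (4,4) count=0: revealed 4 new [(3,3) (3,4) (4,3) (4,4)] -> total=6
Click 4 (4,2) count=2: revealed 1 new [(4,2)] -> total=7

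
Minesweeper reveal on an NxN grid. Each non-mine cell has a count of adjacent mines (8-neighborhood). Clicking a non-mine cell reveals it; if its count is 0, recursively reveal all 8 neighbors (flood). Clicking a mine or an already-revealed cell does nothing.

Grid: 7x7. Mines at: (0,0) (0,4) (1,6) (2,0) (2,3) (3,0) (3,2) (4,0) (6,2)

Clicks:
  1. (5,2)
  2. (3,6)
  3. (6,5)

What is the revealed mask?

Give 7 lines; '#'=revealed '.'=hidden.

Answer: .......
.......
....###
...####
...####
..#####
...####

Derivation:
Click 1 (5,2) count=1: revealed 1 new [(5,2)] -> total=1
Click 2 (3,6) count=0: revealed 19 new [(2,4) (2,5) (2,6) (3,3) (3,4) (3,5) (3,6) (4,3) (4,4) (4,5) (4,6) (5,3) (5,4) (5,5) (5,6) (6,3) (6,4) (6,5) (6,6)] -> total=20
Click 3 (6,5) count=0: revealed 0 new [(none)] -> total=20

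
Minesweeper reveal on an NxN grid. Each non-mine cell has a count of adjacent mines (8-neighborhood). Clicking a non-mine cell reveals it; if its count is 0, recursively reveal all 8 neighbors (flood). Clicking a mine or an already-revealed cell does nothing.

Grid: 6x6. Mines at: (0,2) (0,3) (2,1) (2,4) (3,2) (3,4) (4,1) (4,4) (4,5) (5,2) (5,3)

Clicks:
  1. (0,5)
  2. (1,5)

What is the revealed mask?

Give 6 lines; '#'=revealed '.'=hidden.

Click 1 (0,5) count=0: revealed 4 new [(0,4) (0,5) (1,4) (1,5)] -> total=4
Click 2 (1,5) count=1: revealed 0 new [(none)] -> total=4

Answer: ....##
....##
......
......
......
......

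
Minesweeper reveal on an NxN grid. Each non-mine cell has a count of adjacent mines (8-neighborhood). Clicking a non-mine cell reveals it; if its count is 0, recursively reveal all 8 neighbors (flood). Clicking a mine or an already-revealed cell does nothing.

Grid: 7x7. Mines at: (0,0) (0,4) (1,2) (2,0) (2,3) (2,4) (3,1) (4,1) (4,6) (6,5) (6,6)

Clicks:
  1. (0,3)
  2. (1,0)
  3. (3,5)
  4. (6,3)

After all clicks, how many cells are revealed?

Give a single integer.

Click 1 (0,3) count=2: revealed 1 new [(0,3)] -> total=1
Click 2 (1,0) count=2: revealed 1 new [(1,0)] -> total=2
Click 3 (3,5) count=2: revealed 1 new [(3,5)] -> total=3
Click 4 (6,3) count=0: revealed 18 new [(3,2) (3,3) (3,4) (4,2) (4,3) (4,4) (4,5) (5,0) (5,1) (5,2) (5,3) (5,4) (5,5) (6,0) (6,1) (6,2) (6,3) (6,4)] -> total=21

Answer: 21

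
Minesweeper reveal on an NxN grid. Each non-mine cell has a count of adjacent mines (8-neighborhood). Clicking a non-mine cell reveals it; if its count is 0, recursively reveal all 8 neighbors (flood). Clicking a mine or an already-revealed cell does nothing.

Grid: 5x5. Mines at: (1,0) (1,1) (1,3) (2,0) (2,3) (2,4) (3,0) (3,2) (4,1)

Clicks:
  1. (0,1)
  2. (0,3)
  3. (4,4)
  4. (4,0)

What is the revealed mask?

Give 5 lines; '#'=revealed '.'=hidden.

Answer: .#.#.
.....
.....
...##
#..##

Derivation:
Click 1 (0,1) count=2: revealed 1 new [(0,1)] -> total=1
Click 2 (0,3) count=1: revealed 1 new [(0,3)] -> total=2
Click 3 (4,4) count=0: revealed 4 new [(3,3) (3,4) (4,3) (4,4)] -> total=6
Click 4 (4,0) count=2: revealed 1 new [(4,0)] -> total=7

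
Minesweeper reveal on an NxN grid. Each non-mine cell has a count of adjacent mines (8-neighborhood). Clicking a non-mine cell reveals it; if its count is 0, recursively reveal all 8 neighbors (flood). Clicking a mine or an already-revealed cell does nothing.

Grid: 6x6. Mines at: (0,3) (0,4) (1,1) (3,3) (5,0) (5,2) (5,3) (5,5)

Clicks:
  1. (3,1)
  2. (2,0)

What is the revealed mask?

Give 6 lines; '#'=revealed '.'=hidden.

Click 1 (3,1) count=0: revealed 9 new [(2,0) (2,1) (2,2) (3,0) (3,1) (3,2) (4,0) (4,1) (4,2)] -> total=9
Click 2 (2,0) count=1: revealed 0 new [(none)] -> total=9

Answer: ......
......
###...
###...
###...
......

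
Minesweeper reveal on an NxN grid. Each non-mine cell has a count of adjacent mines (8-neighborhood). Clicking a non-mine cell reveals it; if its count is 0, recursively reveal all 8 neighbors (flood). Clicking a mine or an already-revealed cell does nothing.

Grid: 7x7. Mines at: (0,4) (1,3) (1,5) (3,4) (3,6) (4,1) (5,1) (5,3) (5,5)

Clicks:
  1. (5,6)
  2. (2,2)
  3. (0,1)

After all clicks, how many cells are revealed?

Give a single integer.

Answer: 13

Derivation:
Click 1 (5,6) count=1: revealed 1 new [(5,6)] -> total=1
Click 2 (2,2) count=1: revealed 1 new [(2,2)] -> total=2
Click 3 (0,1) count=0: revealed 11 new [(0,0) (0,1) (0,2) (1,0) (1,1) (1,2) (2,0) (2,1) (3,0) (3,1) (3,2)] -> total=13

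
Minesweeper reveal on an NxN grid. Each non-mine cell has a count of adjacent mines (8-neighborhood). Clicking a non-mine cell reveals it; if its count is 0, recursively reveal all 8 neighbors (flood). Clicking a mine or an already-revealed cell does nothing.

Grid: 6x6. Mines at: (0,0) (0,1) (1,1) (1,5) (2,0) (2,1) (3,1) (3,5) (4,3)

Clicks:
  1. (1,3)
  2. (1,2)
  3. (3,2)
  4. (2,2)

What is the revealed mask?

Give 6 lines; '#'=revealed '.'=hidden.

Click 1 (1,3) count=0: revealed 12 new [(0,2) (0,3) (0,4) (1,2) (1,3) (1,4) (2,2) (2,3) (2,4) (3,2) (3,3) (3,4)] -> total=12
Click 2 (1,2) count=3: revealed 0 new [(none)] -> total=12
Click 3 (3,2) count=3: revealed 0 new [(none)] -> total=12
Click 4 (2,2) count=3: revealed 0 new [(none)] -> total=12

Answer: ..###.
..###.
..###.
..###.
......
......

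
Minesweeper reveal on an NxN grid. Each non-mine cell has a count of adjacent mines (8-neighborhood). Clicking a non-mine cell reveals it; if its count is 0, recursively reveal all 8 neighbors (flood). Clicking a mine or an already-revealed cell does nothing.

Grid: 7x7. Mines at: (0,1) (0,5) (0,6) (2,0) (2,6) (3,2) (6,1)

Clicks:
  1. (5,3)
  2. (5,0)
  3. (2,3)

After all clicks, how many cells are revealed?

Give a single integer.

Answer: 31

Derivation:
Click 1 (5,3) count=0: revealed 30 new [(0,2) (0,3) (0,4) (1,2) (1,3) (1,4) (1,5) (2,2) (2,3) (2,4) (2,5) (3,3) (3,4) (3,5) (3,6) (4,2) (4,3) (4,4) (4,5) (4,6) (5,2) (5,3) (5,4) (5,5) (5,6) (6,2) (6,3) (6,4) (6,5) (6,6)] -> total=30
Click 2 (5,0) count=1: revealed 1 new [(5,0)] -> total=31
Click 3 (2,3) count=1: revealed 0 new [(none)] -> total=31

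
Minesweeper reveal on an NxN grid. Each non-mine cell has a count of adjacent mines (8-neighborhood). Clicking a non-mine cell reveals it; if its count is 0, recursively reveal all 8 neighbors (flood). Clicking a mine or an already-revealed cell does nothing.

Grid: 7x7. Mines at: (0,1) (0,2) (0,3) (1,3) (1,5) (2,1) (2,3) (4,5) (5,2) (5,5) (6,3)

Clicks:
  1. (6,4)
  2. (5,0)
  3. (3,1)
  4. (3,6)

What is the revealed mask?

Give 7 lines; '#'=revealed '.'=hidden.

Answer: .......
.......
.......
##....#
##.....
##.....
##..#..

Derivation:
Click 1 (6,4) count=2: revealed 1 new [(6,4)] -> total=1
Click 2 (5,0) count=0: revealed 8 new [(3,0) (3,1) (4,0) (4,1) (5,0) (5,1) (6,0) (6,1)] -> total=9
Click 3 (3,1) count=1: revealed 0 new [(none)] -> total=9
Click 4 (3,6) count=1: revealed 1 new [(3,6)] -> total=10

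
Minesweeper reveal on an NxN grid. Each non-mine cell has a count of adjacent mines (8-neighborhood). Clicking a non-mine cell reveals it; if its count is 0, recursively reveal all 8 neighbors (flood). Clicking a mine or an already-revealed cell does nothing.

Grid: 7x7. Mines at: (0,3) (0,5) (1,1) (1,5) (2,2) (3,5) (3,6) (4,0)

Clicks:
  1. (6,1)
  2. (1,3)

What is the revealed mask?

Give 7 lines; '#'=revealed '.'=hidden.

Click 1 (6,1) count=0: revealed 24 new [(3,1) (3,2) (3,3) (3,4) (4,1) (4,2) (4,3) (4,4) (4,5) (4,6) (5,0) (5,1) (5,2) (5,3) (5,4) (5,5) (5,6) (6,0) (6,1) (6,2) (6,3) (6,4) (6,5) (6,6)] -> total=24
Click 2 (1,3) count=2: revealed 1 new [(1,3)] -> total=25

Answer: .......
...#...
.......
.####..
.######
#######
#######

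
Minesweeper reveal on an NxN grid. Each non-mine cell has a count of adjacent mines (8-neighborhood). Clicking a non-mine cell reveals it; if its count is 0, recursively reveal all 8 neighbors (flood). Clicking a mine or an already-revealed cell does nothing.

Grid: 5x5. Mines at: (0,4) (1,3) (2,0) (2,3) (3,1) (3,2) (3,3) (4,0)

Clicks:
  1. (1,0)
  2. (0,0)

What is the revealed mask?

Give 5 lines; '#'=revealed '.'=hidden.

Answer: ###..
###..
.....
.....
.....

Derivation:
Click 1 (1,0) count=1: revealed 1 new [(1,0)] -> total=1
Click 2 (0,0) count=0: revealed 5 new [(0,0) (0,1) (0,2) (1,1) (1,2)] -> total=6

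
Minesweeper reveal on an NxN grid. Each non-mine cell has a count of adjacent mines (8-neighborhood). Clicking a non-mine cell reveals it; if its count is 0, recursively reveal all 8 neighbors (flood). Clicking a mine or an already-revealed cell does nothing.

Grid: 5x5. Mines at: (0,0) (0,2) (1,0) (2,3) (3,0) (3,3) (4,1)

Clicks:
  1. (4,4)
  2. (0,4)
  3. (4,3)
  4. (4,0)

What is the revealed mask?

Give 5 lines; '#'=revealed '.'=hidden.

Click 1 (4,4) count=1: revealed 1 new [(4,4)] -> total=1
Click 2 (0,4) count=0: revealed 4 new [(0,3) (0,4) (1,3) (1,4)] -> total=5
Click 3 (4,3) count=1: revealed 1 new [(4,3)] -> total=6
Click 4 (4,0) count=2: revealed 1 new [(4,0)] -> total=7

Answer: ...##
...##
.....
.....
#..##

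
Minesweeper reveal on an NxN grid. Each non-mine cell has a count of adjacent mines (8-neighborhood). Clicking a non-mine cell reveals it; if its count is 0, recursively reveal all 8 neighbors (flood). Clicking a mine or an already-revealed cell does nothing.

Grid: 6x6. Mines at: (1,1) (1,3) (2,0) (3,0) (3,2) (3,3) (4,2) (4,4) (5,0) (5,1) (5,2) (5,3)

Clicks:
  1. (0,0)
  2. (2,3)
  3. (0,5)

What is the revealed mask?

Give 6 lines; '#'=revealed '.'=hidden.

Click 1 (0,0) count=1: revealed 1 new [(0,0)] -> total=1
Click 2 (2,3) count=3: revealed 1 new [(2,3)] -> total=2
Click 3 (0,5) count=0: revealed 8 new [(0,4) (0,5) (1,4) (1,5) (2,4) (2,5) (3,4) (3,5)] -> total=10

Answer: #...##
....##
...###
....##
......
......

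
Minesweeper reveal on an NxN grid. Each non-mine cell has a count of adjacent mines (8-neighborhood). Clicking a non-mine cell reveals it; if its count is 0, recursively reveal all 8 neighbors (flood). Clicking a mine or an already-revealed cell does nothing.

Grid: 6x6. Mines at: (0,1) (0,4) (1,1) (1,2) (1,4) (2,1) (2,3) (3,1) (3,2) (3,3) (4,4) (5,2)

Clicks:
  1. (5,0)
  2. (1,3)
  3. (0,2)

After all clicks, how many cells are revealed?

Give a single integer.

Click 1 (5,0) count=0: revealed 4 new [(4,0) (4,1) (5,0) (5,1)] -> total=4
Click 2 (1,3) count=4: revealed 1 new [(1,3)] -> total=5
Click 3 (0,2) count=3: revealed 1 new [(0,2)] -> total=6

Answer: 6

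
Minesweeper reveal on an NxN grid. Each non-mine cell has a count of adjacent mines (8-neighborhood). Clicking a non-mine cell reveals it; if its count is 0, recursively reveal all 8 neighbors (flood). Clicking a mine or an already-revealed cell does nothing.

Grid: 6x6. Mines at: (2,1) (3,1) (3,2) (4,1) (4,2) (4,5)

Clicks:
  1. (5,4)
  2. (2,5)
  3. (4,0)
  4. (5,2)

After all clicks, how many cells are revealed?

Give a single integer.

Click 1 (5,4) count=1: revealed 1 new [(5,4)] -> total=1
Click 2 (2,5) count=0: revealed 19 new [(0,0) (0,1) (0,2) (0,3) (0,4) (0,5) (1,0) (1,1) (1,2) (1,3) (1,4) (1,5) (2,2) (2,3) (2,4) (2,5) (3,3) (3,4) (3,5)] -> total=20
Click 3 (4,0) count=2: revealed 1 new [(4,0)] -> total=21
Click 4 (5,2) count=2: revealed 1 new [(5,2)] -> total=22

Answer: 22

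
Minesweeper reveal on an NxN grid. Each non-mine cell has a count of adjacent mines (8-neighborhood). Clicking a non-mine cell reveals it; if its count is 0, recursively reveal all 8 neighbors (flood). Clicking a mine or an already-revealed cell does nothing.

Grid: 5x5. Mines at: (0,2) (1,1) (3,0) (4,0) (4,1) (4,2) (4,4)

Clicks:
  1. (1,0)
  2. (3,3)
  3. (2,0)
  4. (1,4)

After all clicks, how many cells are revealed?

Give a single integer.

Click 1 (1,0) count=1: revealed 1 new [(1,0)] -> total=1
Click 2 (3,3) count=2: revealed 1 new [(3,3)] -> total=2
Click 3 (2,0) count=2: revealed 1 new [(2,0)] -> total=3
Click 4 (1,4) count=0: revealed 10 new [(0,3) (0,4) (1,2) (1,3) (1,4) (2,2) (2,3) (2,4) (3,2) (3,4)] -> total=13

Answer: 13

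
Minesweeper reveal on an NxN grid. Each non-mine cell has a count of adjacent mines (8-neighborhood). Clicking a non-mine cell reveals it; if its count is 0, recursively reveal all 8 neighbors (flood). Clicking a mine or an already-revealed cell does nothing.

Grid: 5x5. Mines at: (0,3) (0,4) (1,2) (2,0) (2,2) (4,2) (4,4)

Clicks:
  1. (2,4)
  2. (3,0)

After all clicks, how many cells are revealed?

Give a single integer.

Answer: 7

Derivation:
Click 1 (2,4) count=0: revealed 6 new [(1,3) (1,4) (2,3) (2,4) (3,3) (3,4)] -> total=6
Click 2 (3,0) count=1: revealed 1 new [(3,0)] -> total=7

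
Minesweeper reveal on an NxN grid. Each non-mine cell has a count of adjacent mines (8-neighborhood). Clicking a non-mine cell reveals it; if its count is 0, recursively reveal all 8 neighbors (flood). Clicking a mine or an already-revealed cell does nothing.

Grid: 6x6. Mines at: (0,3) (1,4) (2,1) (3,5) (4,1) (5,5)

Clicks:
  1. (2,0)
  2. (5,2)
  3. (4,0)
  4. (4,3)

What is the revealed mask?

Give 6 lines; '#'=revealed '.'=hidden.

Click 1 (2,0) count=1: revealed 1 new [(2,0)] -> total=1
Click 2 (5,2) count=1: revealed 1 new [(5,2)] -> total=2
Click 3 (4,0) count=1: revealed 1 new [(4,0)] -> total=3
Click 4 (4,3) count=0: revealed 11 new [(2,2) (2,3) (2,4) (3,2) (3,3) (3,4) (4,2) (4,3) (4,4) (5,3) (5,4)] -> total=14

Answer: ......
......
#.###.
..###.
#.###.
..###.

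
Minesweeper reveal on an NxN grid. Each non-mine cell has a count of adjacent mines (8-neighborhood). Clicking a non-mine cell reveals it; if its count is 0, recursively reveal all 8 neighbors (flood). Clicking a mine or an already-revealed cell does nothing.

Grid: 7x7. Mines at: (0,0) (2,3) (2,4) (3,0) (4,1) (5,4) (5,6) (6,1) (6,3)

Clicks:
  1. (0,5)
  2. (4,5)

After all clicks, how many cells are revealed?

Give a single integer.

Answer: 18

Derivation:
Click 1 (0,5) count=0: revealed 18 new [(0,1) (0,2) (0,3) (0,4) (0,5) (0,6) (1,1) (1,2) (1,3) (1,4) (1,5) (1,6) (2,5) (2,6) (3,5) (3,6) (4,5) (4,6)] -> total=18
Click 2 (4,5) count=2: revealed 0 new [(none)] -> total=18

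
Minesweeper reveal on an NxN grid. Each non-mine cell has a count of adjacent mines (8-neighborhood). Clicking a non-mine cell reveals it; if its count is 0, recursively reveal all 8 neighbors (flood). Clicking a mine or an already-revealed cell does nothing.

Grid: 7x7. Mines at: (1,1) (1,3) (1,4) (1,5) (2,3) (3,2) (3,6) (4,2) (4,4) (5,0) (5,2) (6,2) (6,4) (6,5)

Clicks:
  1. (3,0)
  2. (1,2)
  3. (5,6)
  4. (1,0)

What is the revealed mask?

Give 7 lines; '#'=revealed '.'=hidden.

Click 1 (3,0) count=0: revealed 6 new [(2,0) (2,1) (3,0) (3,1) (4,0) (4,1)] -> total=6
Click 2 (1,2) count=3: revealed 1 new [(1,2)] -> total=7
Click 3 (5,6) count=1: revealed 1 new [(5,6)] -> total=8
Click 4 (1,0) count=1: revealed 1 new [(1,0)] -> total=9

Answer: .......
#.#....
##.....
##.....
##.....
......#
.......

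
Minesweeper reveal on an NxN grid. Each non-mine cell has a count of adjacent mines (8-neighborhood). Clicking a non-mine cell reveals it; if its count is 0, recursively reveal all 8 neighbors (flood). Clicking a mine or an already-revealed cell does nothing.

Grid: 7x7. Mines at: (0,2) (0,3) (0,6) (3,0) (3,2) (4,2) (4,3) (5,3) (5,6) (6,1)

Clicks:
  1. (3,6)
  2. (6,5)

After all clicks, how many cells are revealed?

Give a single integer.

Answer: 16

Derivation:
Click 1 (3,6) count=0: revealed 15 new [(1,3) (1,4) (1,5) (1,6) (2,3) (2,4) (2,5) (2,6) (3,3) (3,4) (3,5) (3,6) (4,4) (4,5) (4,6)] -> total=15
Click 2 (6,5) count=1: revealed 1 new [(6,5)] -> total=16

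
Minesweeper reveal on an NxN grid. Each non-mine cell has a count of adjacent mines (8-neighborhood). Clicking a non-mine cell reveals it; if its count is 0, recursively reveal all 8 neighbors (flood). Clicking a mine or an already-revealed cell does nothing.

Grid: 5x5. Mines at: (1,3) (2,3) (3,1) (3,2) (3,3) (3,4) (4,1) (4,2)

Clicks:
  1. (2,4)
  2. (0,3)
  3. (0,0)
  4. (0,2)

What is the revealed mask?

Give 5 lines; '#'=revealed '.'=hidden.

Click 1 (2,4) count=4: revealed 1 new [(2,4)] -> total=1
Click 2 (0,3) count=1: revealed 1 new [(0,3)] -> total=2
Click 3 (0,0) count=0: revealed 9 new [(0,0) (0,1) (0,2) (1,0) (1,1) (1,2) (2,0) (2,1) (2,2)] -> total=11
Click 4 (0,2) count=1: revealed 0 new [(none)] -> total=11

Answer: ####.
###..
###.#
.....
.....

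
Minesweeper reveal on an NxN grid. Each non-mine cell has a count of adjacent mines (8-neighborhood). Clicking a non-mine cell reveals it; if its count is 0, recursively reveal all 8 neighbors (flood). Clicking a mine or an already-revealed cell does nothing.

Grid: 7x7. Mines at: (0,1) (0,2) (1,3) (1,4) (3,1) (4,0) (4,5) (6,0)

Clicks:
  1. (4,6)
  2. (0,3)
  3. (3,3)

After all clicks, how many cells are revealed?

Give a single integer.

Answer: 24

Derivation:
Click 1 (4,6) count=1: revealed 1 new [(4,6)] -> total=1
Click 2 (0,3) count=3: revealed 1 new [(0,3)] -> total=2
Click 3 (3,3) count=0: revealed 22 new [(2,2) (2,3) (2,4) (3,2) (3,3) (3,4) (4,1) (4,2) (4,3) (4,4) (5,1) (5,2) (5,3) (5,4) (5,5) (5,6) (6,1) (6,2) (6,3) (6,4) (6,5) (6,6)] -> total=24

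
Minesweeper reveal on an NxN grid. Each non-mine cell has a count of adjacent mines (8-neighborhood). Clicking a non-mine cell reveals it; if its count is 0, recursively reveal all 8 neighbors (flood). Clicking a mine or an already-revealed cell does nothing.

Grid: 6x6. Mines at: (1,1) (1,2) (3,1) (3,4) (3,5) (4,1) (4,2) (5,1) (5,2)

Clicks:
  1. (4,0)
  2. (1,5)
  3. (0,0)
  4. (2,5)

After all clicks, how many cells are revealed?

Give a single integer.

Answer: 11

Derivation:
Click 1 (4,0) count=3: revealed 1 new [(4,0)] -> total=1
Click 2 (1,5) count=0: revealed 9 new [(0,3) (0,4) (0,5) (1,3) (1,4) (1,5) (2,3) (2,4) (2,5)] -> total=10
Click 3 (0,0) count=1: revealed 1 new [(0,0)] -> total=11
Click 4 (2,5) count=2: revealed 0 new [(none)] -> total=11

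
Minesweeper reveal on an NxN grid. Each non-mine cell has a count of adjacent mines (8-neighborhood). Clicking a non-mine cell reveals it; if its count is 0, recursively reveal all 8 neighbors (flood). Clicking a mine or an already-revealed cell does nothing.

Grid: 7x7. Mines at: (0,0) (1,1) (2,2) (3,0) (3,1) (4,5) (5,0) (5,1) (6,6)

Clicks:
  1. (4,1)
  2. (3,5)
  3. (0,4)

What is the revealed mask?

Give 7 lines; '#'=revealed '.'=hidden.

Click 1 (4,1) count=4: revealed 1 new [(4,1)] -> total=1
Click 2 (3,5) count=1: revealed 1 new [(3,5)] -> total=2
Click 3 (0,4) count=0: revealed 17 new [(0,2) (0,3) (0,4) (0,5) (0,6) (1,2) (1,3) (1,4) (1,5) (1,6) (2,3) (2,4) (2,5) (2,6) (3,3) (3,4) (3,6)] -> total=19

Answer: ..#####
..#####
...####
...####
.#.....
.......
.......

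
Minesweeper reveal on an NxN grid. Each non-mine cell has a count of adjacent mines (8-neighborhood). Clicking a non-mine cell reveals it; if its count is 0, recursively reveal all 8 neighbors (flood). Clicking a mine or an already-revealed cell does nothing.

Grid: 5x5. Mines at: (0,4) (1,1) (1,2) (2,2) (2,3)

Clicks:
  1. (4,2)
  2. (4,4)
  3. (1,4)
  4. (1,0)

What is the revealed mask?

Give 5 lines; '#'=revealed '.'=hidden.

Answer: .....
#...#
##...
#####
#####

Derivation:
Click 1 (4,2) count=0: revealed 12 new [(2,0) (2,1) (3,0) (3,1) (3,2) (3,3) (3,4) (4,0) (4,1) (4,2) (4,3) (4,4)] -> total=12
Click 2 (4,4) count=0: revealed 0 new [(none)] -> total=12
Click 3 (1,4) count=2: revealed 1 new [(1,4)] -> total=13
Click 4 (1,0) count=1: revealed 1 new [(1,0)] -> total=14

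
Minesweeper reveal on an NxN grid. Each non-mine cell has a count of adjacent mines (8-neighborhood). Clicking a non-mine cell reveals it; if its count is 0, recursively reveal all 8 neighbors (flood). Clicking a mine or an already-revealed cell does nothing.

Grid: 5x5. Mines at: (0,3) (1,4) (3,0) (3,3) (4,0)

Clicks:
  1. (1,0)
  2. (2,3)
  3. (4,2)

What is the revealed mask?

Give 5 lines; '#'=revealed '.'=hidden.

Answer: ###..
###..
####.
.....
..#..

Derivation:
Click 1 (1,0) count=0: revealed 9 new [(0,0) (0,1) (0,2) (1,0) (1,1) (1,2) (2,0) (2,1) (2,2)] -> total=9
Click 2 (2,3) count=2: revealed 1 new [(2,3)] -> total=10
Click 3 (4,2) count=1: revealed 1 new [(4,2)] -> total=11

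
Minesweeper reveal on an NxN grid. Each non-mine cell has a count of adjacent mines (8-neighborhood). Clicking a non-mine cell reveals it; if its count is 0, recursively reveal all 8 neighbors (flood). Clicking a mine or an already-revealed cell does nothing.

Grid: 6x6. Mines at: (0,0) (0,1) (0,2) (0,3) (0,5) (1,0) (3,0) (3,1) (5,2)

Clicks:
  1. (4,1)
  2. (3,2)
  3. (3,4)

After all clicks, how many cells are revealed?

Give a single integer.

Answer: 20

Derivation:
Click 1 (4,1) count=3: revealed 1 new [(4,1)] -> total=1
Click 2 (3,2) count=1: revealed 1 new [(3,2)] -> total=2
Click 3 (3,4) count=0: revealed 18 new [(1,2) (1,3) (1,4) (1,5) (2,2) (2,3) (2,4) (2,5) (3,3) (3,4) (3,5) (4,2) (4,3) (4,4) (4,5) (5,3) (5,4) (5,5)] -> total=20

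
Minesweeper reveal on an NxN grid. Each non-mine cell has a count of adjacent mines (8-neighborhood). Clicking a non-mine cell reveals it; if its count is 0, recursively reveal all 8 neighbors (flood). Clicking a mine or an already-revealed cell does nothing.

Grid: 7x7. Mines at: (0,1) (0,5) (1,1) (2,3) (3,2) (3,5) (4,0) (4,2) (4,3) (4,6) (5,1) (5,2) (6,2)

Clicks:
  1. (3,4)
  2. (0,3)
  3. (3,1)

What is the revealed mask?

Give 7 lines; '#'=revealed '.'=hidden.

Answer: ..###..
..###..
.......
.#..#..
.......
.......
.......

Derivation:
Click 1 (3,4) count=3: revealed 1 new [(3,4)] -> total=1
Click 2 (0,3) count=0: revealed 6 new [(0,2) (0,3) (0,4) (1,2) (1,3) (1,4)] -> total=7
Click 3 (3,1) count=3: revealed 1 new [(3,1)] -> total=8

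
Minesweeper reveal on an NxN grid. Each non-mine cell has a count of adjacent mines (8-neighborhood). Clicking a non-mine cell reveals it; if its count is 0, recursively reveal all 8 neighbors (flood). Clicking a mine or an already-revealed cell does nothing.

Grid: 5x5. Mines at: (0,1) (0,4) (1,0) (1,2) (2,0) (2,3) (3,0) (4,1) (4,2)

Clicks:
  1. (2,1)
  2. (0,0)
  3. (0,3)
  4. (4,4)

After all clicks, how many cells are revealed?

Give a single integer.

Answer: 7

Derivation:
Click 1 (2,1) count=4: revealed 1 new [(2,1)] -> total=1
Click 2 (0,0) count=2: revealed 1 new [(0,0)] -> total=2
Click 3 (0,3) count=2: revealed 1 new [(0,3)] -> total=3
Click 4 (4,4) count=0: revealed 4 new [(3,3) (3,4) (4,3) (4,4)] -> total=7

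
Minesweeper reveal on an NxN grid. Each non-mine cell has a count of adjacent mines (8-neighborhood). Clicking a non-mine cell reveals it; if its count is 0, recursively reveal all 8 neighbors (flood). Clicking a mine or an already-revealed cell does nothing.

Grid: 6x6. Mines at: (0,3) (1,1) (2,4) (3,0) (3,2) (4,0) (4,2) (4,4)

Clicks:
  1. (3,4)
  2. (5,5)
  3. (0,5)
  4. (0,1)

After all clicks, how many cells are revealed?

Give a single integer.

Click 1 (3,4) count=2: revealed 1 new [(3,4)] -> total=1
Click 2 (5,5) count=1: revealed 1 new [(5,5)] -> total=2
Click 3 (0,5) count=0: revealed 4 new [(0,4) (0,5) (1,4) (1,5)] -> total=6
Click 4 (0,1) count=1: revealed 1 new [(0,1)] -> total=7

Answer: 7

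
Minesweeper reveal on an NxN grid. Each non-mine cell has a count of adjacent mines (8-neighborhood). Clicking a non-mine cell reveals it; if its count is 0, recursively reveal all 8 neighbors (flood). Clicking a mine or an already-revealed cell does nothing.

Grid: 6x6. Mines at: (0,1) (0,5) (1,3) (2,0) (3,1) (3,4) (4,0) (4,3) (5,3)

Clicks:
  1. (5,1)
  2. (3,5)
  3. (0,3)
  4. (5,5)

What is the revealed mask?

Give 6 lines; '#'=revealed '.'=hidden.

Answer: ...#..
......
......
.....#
....##
.#..##

Derivation:
Click 1 (5,1) count=1: revealed 1 new [(5,1)] -> total=1
Click 2 (3,5) count=1: revealed 1 new [(3,5)] -> total=2
Click 3 (0,3) count=1: revealed 1 new [(0,3)] -> total=3
Click 4 (5,5) count=0: revealed 4 new [(4,4) (4,5) (5,4) (5,5)] -> total=7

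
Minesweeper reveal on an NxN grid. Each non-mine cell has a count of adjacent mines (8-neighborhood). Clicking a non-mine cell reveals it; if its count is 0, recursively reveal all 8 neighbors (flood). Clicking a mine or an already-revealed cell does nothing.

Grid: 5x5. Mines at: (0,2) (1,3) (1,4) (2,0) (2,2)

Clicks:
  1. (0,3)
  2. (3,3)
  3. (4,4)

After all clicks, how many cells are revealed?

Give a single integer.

Answer: 13

Derivation:
Click 1 (0,3) count=3: revealed 1 new [(0,3)] -> total=1
Click 2 (3,3) count=1: revealed 1 new [(3,3)] -> total=2
Click 3 (4,4) count=0: revealed 11 new [(2,3) (2,4) (3,0) (3,1) (3,2) (3,4) (4,0) (4,1) (4,2) (4,3) (4,4)] -> total=13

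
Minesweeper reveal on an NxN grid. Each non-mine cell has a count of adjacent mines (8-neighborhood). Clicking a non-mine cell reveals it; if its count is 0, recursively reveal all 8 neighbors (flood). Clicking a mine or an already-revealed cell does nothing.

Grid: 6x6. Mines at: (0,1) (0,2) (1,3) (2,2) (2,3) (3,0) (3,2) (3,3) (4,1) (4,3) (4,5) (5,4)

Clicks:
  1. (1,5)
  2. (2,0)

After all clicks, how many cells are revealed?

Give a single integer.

Click 1 (1,5) count=0: revealed 8 new [(0,4) (0,5) (1,4) (1,5) (2,4) (2,5) (3,4) (3,5)] -> total=8
Click 2 (2,0) count=1: revealed 1 new [(2,0)] -> total=9

Answer: 9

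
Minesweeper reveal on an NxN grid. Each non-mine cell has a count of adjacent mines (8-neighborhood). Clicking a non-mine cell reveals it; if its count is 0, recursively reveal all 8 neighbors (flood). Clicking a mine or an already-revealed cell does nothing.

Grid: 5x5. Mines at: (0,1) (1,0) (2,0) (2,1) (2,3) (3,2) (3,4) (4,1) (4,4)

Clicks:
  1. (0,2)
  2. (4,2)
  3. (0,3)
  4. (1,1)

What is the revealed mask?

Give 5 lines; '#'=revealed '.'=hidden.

Answer: ..###
.####
.....
.....
..#..

Derivation:
Click 1 (0,2) count=1: revealed 1 new [(0,2)] -> total=1
Click 2 (4,2) count=2: revealed 1 new [(4,2)] -> total=2
Click 3 (0,3) count=0: revealed 5 new [(0,3) (0,4) (1,2) (1,3) (1,4)] -> total=7
Click 4 (1,1) count=4: revealed 1 new [(1,1)] -> total=8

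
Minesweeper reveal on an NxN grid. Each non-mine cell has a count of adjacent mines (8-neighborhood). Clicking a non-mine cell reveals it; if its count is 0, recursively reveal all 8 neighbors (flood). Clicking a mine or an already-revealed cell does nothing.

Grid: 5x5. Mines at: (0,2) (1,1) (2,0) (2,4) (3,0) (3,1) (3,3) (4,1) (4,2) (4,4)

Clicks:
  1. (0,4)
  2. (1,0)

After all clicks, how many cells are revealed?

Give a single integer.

Click 1 (0,4) count=0: revealed 4 new [(0,3) (0,4) (1,3) (1,4)] -> total=4
Click 2 (1,0) count=2: revealed 1 new [(1,0)] -> total=5

Answer: 5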